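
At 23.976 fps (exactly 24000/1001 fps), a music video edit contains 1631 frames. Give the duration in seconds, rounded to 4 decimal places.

68.0263 seconds

Running time = 1631 × 1001/24000 = 1632631/24000 s ≈ 68.0263 s.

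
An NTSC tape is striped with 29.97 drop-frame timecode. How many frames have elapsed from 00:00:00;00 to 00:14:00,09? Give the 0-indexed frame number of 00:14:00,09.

25183

Complete 10-minute blocks: 1, each 17982 frames → 17982.
Remaining 4 whole minutes in the current block: 1800 + 3 × 1798 = 7194 frames.
Within the current minute: 0 × 30 + 9 − 2 = 7 (labels ;00/;01 skipped at this minute). Total = 17982 + 7194 + 7 = 25183.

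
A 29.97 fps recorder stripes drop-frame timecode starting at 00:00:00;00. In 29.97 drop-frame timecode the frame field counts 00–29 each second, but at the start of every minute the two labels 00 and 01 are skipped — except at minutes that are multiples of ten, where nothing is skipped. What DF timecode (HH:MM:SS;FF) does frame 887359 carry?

Each 10-minute DF block holds 10 × 60 × 30 − 9 × 2 = 17982 frames. 887359 ÷ 17982 → 49 full blocks, remainder 6241.
Within the partial block the first minute is 1800 frames and each further minute 1798, so 3 further minute boundaries passed. Total skipped labels = 18 × 49 + 2 × 3 = 888.
Non-drop label index = 887359 + 888 = 888247; at 30 labels/s that is 08:13:28:07, i.e. DF 08:13:28;07.

08:13:28;07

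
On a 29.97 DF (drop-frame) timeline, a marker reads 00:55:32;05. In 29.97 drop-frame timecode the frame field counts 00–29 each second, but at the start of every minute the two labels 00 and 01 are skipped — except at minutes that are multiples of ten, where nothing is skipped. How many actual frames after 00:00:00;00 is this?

99865

Complete 10-minute blocks: 5, each 17982 frames → 89910.
Remaining 5 whole minutes in the current block: 1800 + 4 × 1798 = 8992 frames.
Within the current minute: 32 × 30 + 5 − 2 = 963 (labels ;00/;01 skipped at this minute). Total = 89910 + 8992 + 963 = 99865.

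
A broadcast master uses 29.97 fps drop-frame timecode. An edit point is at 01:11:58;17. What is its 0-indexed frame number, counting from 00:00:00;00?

Complete 10-minute blocks: 7, each 17982 frames → 125874.
Remaining 1 whole minute in the current block: 1800 + 0 × 1798 = 1800 frames.
Within the current minute: 58 × 30 + 17 − 2 = 1755 (labels ;00/;01 skipped at this minute). Total = 125874 + 1800 + 1755 = 129429.

129429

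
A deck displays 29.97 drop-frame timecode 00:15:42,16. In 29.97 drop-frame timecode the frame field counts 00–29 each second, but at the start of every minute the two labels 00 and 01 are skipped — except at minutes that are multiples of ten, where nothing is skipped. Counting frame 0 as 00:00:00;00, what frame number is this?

28248

As if non-drop at 30 labels/s: (0 × 3600 + 15 × 60 + 42) × 30 + 16 = 28276.
Minute boundaries passed: 15; those not divisible by 10: 15 − 1 = 14; dropped labels = 2 × 14 = 28.
Actual frame index = 28276 − 28 = 28248.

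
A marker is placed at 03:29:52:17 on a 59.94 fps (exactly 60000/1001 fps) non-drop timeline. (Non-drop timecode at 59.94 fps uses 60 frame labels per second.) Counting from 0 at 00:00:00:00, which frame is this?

Total seconds to the label: (3 × 3600 + 29 × 60 + 52) = 12592.
Frame index = 12592 × 60 + 17 = 755537.

755537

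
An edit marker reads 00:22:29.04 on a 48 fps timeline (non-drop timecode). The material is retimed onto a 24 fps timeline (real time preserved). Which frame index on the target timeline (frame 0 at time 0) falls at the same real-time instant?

frame 32378

Source frame index: (0×3600 + 22×60 + 29) × 48 + 4 = 64756.
Real time: 64756 / (48) = 16189/12 s.
Target frame: (16189/12) × (24) = 32378.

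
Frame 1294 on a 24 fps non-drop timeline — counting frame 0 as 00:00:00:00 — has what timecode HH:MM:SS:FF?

00:00:53:22

1294 ÷ 24 = 53 full seconds, remainder 22 frames.
53 s = 0 h 0 min 53 s.
Timecode: 00:00:53:22.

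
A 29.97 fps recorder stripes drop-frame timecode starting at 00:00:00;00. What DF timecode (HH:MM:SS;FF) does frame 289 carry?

Ten DF minutes hold 17982 frames, so frame 289 lies in block 0 (frames 0–17981) with 289 frames into that block.
The block's first minute is 1800 frames and the rest 1798 each; 289 frames reaches minute 0, so 0 × 18 + 0 × 2 = 0 labels have been skipped so far.
Adding those back, label number 289 + 0 = 289 at 30 labels/s is 9 s + 19 f = 0 h 0 min 9 s frame 19, i.e. 00:00:09;19.

00:00:09;19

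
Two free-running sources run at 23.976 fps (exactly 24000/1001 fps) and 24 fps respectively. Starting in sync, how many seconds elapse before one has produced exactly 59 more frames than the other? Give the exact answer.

59059/24 seconds

The gap grows by |24 − 24000/1001| = 24/1001 frames per second.
Time for a 59-frame gap: 59 ÷ (24/1001) = 59059/24 s.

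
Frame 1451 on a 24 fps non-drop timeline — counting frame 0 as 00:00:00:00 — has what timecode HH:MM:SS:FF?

00:01:00:11

1451 ÷ 24 = 60 full seconds, remainder 11 frames.
60 s = 0 h 1 min 0 s.
Timecode: 00:01:00:11.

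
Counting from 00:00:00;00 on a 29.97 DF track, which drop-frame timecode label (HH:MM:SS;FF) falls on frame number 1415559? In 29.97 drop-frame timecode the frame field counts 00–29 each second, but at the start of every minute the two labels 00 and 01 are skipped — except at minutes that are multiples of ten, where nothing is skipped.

13:07:12;17

Ten DF minutes hold 17982 frames, so frame 1415559 lies in block 78 (frames 1402596–1420577) with 12963 frames into that block.
The block's first minute is 1800 frames and the rest 1798 each; 12963 frames reaches minute 7, so 78 × 18 + 7 × 2 = 1418 labels have been skipped so far.
Adding those back, label number 1415559 + 1418 = 1416977 at 30 labels/s is 47232 s + 17 f = 13 h 7 min 12 s frame 17, i.e. 13:07:12;17.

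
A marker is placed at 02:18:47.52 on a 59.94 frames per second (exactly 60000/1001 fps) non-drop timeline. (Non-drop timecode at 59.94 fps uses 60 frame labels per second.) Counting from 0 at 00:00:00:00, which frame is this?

frame 499672

Total seconds to the label: (2 × 3600 + 18 × 60 + 47) = 8327.
Frame index = 8327 × 60 + 52 = 499672.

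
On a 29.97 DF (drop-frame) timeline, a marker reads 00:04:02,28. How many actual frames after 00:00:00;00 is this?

7280

As if non-drop at 30 labels/s: (0 × 3600 + 4 × 60 + 2) × 30 + 28 = 7288.
Minute boundaries passed: 4; those not divisible by 10: 4 − 0 = 4; dropped labels = 2 × 4 = 8.
Actual frame index = 7288 − 8 = 7280.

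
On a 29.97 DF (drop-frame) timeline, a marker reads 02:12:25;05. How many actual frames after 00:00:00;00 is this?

238117

Complete 10-minute blocks: 13, each 17982 frames → 233766.
Remaining 2 whole minutes in the current block: 1800 + 1 × 1798 = 3598 frames.
Within the current minute: 25 × 30 + 5 − 2 = 753 (labels ;00/;01 skipped at this minute). Total = 233766 + 3598 + 753 = 238117.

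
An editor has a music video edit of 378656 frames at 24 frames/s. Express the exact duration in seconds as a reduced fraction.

Running time = 378656 ÷ (24) = 378656 × 1/24 = 47332/3 s.

47332/3 seconds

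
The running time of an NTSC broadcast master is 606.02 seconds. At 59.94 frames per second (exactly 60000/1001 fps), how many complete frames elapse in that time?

Frames = 606.02 × 60000/1001 = 36361200/1001 ≈ 36324.8751.
Complete frames: 36324.

36324 frames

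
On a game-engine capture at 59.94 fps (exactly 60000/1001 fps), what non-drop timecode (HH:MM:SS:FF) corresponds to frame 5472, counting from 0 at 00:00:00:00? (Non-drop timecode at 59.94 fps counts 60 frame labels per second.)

5472 ÷ 60 = 91 full seconds, remainder 12 frames.
91 s = 0 h 1 min 31 s.
Timecode: 00:01:31:12.

00:01:31:12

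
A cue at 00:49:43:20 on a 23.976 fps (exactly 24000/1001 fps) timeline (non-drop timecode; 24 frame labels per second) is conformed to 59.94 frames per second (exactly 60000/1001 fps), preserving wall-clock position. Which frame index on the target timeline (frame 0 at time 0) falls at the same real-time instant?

frame 179030

Source frame index: (0×3600 + 49×60 + 43) × 24 + 20 = 71612.
Real time: 71612 / (24000/1001) = 17920903/6000 s.
Target frame: (17920903/6000) × (60000/1001) = 179030.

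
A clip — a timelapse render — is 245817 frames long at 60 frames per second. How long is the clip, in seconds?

4096.95 seconds

Running time = 245817 / (60) = 4096.95 s.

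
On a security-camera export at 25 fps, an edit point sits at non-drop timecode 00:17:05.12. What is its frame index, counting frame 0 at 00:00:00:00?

Total seconds to the label: (0 × 3600 + 17 × 60 + 5) = 1025.
Frame index = 1025 × 25 + 12 = 25637.

frame 25637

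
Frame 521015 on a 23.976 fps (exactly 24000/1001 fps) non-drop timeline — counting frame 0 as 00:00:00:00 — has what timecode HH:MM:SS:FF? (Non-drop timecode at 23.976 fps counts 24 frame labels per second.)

521015 ÷ 24 = 21708 full seconds, remainder 23 frames.
21708 s = 6 h 1 min 48 s.
Timecode: 06:01:48:23.

06:01:48:23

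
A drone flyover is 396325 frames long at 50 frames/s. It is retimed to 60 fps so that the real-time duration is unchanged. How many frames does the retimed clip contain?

Target frames = source frames × (target rate / source rate) = 396325 × (60)/(50) = 396325 × 6/5 = 475590.

475590 frames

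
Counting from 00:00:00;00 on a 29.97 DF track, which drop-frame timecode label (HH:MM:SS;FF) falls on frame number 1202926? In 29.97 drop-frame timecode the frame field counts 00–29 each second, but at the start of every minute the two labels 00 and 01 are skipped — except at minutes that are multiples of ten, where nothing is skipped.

11:08:57;20

Ten DF minutes hold 17982 frames, so frame 1202926 lies in block 66 (frames 1186812–1204793) with 16114 frames into that block.
The block's first minute is 1800 frames and the rest 1798 each; 16114 frames reaches minute 8, so 66 × 18 + 8 × 2 = 1204 labels have been skipped so far.
Adding those back, label number 1202926 + 1204 = 1204130 at 30 labels/s is 40137 s + 20 f = 11 h 8 min 57 s frame 20, i.e. 11:08:57;20.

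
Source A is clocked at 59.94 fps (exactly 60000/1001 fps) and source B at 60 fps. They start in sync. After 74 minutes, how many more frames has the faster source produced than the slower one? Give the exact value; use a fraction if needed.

74 min = 4440 s.
A emits 60000/1001 × 4440 = 266400000/1001 frames; B emits 60 × 4440 = 266400.
Difference = 266400/1001 frames (≈ 266.1339); B is ahead of A.

266400/1001 frames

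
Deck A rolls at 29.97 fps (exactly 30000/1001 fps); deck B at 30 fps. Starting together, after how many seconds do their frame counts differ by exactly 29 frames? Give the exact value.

29029/30 seconds

The gap grows by |30 − 30000/1001| = 30/1001 frames per second.
Time for a 29-frame gap: 29 ÷ (30/1001) = 29029/30 s.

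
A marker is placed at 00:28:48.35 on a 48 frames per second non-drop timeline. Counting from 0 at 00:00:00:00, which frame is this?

Total seconds to the label: (0 × 3600 + 28 × 60 + 48) = 1728.
Frame index = 1728 × 48 + 35 = 82979.

82979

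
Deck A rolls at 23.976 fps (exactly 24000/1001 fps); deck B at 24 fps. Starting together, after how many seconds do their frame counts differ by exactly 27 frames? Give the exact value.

1126.125 seconds

The gap grows by |24 − 24000/1001| = 24/1001 frames per second.
Time for a 27-frame gap: 27 ÷ (24/1001) = 1126.125 s.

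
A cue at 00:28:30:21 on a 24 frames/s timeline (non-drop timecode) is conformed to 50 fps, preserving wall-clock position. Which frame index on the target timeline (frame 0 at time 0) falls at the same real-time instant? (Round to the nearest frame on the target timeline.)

Source frame index: (0×3600 + 28×60 + 30) × 24 + 21 = 41061.
Real time: 41061 / (24) = 13687/8 s.
Target frame: (13687/8) × (50) = 342175/4 ≈ 85543.750 → 85544.

frame 85544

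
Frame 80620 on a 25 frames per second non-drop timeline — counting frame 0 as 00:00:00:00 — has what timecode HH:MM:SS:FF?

00:53:44:20

80620 ÷ 25 = 3224 full seconds, remainder 20 frames.
3224 s = 0 h 53 min 44 s.
Timecode: 00:53:44:20.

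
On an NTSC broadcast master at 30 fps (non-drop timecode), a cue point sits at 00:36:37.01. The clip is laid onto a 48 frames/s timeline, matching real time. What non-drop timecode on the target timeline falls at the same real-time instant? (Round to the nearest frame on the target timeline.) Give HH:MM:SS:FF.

Source frame index: (0×3600 + 36×60 + 37) × 30 + 1 = 65911.
Real time: 65911 / (30) = 65911/30 s.
Target frame: (65911/30) × (48) = 527288/5 ≈ 105457.600 → 105458.
At 48 labels/s: frame 105458 → 00:36:37:02.

00:36:37:02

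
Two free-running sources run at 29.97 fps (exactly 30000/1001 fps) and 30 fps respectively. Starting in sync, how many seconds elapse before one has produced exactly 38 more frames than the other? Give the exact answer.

19019/15 seconds

The gap grows by |30 − 30000/1001| = 30/1001 frames per second.
Time for a 38-frame gap: 38 ÷ (30/1001) = 19019/15 s.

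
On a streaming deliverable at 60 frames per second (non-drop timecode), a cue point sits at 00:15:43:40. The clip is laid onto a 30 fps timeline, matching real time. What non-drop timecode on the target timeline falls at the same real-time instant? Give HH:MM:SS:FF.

00:15:43:20

Source frame index: (0×3600 + 15×60 + 43) × 60 + 40 = 56620.
Real time: 56620 / (60) = 2831/3 s.
Target frame: (2831/3) × (30) = 28310.
At 30 labels/s: frame 28310 → 00:15:43:20.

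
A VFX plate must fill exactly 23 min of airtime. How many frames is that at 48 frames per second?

66240 frames

23 min = 1380 s.
Frames = 1380 × 48 = 66240.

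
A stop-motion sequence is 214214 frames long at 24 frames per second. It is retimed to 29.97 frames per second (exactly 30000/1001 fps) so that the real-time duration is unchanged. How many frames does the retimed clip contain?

267500 frames

Target frames = source frames × (target rate / source rate) = 214214 × (30000/1001)/(24) = 214214 × 1250/1001 = 267500.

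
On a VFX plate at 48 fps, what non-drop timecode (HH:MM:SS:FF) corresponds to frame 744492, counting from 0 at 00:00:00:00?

744492 ÷ 48 = 15510 full seconds, remainder 12 frames.
15510 s = 4 h 18 min 30 s.
Timecode: 04:18:30:12.

04:18:30:12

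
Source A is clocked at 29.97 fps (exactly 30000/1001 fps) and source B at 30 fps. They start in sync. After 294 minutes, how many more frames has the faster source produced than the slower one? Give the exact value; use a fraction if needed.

294 min = 17640 s.
A emits 30000/1001 × 17640 = 75600000/143 frames; B emits 30 × 17640 = 529200.
Difference = 75600/143 frames (≈ 528.6713); B is ahead of A.

75600/143 frames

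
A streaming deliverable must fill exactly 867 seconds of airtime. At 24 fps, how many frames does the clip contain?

Frames = 867 × 24 = 20808.

20808 frames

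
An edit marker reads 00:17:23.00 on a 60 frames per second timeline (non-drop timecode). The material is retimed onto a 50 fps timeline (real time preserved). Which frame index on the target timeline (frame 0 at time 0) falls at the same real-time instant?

Source frame index: (0×3600 + 17×60 + 23) × 60 + 0 = 62580.
Real time: 62580 / (60) = 1043 s.
Target frame: (1043) × (50) = 52150.

frame 52150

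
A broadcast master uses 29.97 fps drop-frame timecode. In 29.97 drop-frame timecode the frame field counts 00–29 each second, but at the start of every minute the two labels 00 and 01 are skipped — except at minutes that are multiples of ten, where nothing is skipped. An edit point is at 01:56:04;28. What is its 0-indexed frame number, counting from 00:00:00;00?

208738

As if non-drop at 30 labels/s: (1 × 3600 + 56 × 60 + 4) × 30 + 28 = 208948.
Minute boundaries passed: 116; those not divisible by 10: 116 − 11 = 105; dropped labels = 2 × 105 = 210.
Actual frame index = 208948 − 210 = 208738.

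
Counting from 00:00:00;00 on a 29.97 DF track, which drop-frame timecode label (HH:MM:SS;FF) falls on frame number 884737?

Each 10-minute DF block holds 10 × 60 × 30 − 9 × 2 = 17982 frames. 884737 ÷ 17982 → 49 full blocks, remainder 3619.
Within the partial block the first minute is 1800 frames and each further minute 1798, so 2 further minute boundaries passed. Total skipped labels = 18 × 49 + 2 × 2 = 886.
Non-drop label index = 884737 + 886 = 885623; at 30 labels/s that is 08:12:00:23, i.e. DF 08:12:00;23.

08:12:00;23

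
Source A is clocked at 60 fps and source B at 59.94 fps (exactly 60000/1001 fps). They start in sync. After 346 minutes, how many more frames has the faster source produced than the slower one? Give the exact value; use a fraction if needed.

1245600/1001 frames

346 min = 20760 s.
A emits 60 × 20760 = 1245600 frames; B emits 60000/1001 × 20760 = 1245600000/1001.
Difference = 1245600/1001 frames (≈ 1244.3556); B is behind A.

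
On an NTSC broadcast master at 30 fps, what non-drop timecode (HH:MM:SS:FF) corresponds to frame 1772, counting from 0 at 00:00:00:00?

1772 ÷ 30 = 59 full seconds, remainder 2 frames.
59 s = 0 h 0 min 59 s.
Timecode: 00:00:59:02.

00:00:59:02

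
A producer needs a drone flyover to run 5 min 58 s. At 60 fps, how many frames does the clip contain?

21480 frames

5 min 58 s = 358 s.
Frames = 358 × 60 = 21480.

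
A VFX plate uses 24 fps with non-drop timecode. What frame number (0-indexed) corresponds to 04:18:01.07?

frame 371551

Total seconds to the label: (4 × 3600 + 18 × 60 + 1) = 15481.
Frame index = 15481 × 24 + 7 = 371551.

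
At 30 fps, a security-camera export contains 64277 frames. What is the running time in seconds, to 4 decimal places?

2142.5667 seconds

Running time = 64277 × 1/30 = 64277/30 s ≈ 2142.5667 s.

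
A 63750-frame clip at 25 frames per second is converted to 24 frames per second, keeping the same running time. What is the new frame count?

Target frames = source frames × (target rate / source rate) = 63750 × (24)/(25) = 63750 × 24/25 = 61200.

61200 frames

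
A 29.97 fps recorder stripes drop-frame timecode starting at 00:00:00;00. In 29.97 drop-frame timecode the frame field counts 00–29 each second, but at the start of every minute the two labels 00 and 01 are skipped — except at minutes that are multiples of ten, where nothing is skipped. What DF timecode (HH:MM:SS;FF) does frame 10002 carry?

00:05:33;22

Ten DF minutes hold 17982 frames, so frame 10002 lies in block 0 (frames 0–17981) with 10002 frames into that block.
The block's first minute is 1800 frames and the rest 1798 each; 10002 frames reaches minute 5, so 0 × 18 + 5 × 2 = 10 labels have been skipped so far.
Adding those back, label number 10002 + 10 = 10012 at 30 labels/s is 333 s + 22 f = 0 h 5 min 33 s frame 22, i.e. 00:05:33;22.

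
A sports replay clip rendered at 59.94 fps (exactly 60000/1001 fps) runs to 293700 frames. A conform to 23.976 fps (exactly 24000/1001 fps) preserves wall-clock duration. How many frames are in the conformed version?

Target frames = source frames × (target rate / source rate) = 293700 × (24000/1001)/(60000/1001) = 293700 × 2/5 = 117480.

117480 frames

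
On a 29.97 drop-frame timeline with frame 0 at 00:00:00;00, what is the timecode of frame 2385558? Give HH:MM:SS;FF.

Each 10-minute DF block holds 10 × 60 × 30 − 9 × 2 = 17982 frames. 2385558 ÷ 17982 → 132 full blocks, remainder 11934.
Within the partial block the first minute is 1800 frames and each further minute 1798, so 6 further minute boundaries passed. Total skipped labels = 18 × 132 + 2 × 6 = 2388.
Non-drop label index = 2385558 + 2388 = 2387946; at 30 labels/s that is 22:06:38:06, i.e. DF 22:06:38;06.

22:06:38;06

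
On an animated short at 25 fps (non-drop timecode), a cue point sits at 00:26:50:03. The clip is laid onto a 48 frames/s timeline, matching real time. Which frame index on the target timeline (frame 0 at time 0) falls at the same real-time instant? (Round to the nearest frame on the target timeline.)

frame 77286

Source frame index: (0×3600 + 26×60 + 50) × 25 + 3 = 40253.
Real time: 40253 / (25) = 40253/25 s.
Target frame: (40253/25) × (48) = 1932144/25 ≈ 77285.760 → 77286.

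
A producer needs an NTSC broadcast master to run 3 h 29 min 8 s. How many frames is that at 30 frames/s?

3 h 29 min 8 s = 12548 s.
Frames = 12548 × 30 = 376440.

376440 frames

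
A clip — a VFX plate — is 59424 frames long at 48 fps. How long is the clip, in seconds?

1238 seconds

Running time = 59424 / (48) = 1238 s.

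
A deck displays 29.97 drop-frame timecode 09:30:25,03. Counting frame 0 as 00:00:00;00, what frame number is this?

As if non-drop at 30 labels/s: (9 × 3600 + 30 × 60 + 25) × 30 + 3 = 1026753.
Minute boundaries passed: 570; those not divisible by 10: 570 − 57 = 513; dropped labels = 2 × 513 = 1026.
Actual frame index = 1026753 − 1026 = 1025727.

1025727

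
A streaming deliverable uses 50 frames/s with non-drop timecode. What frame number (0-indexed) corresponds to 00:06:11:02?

Total seconds to the label: (0 × 3600 + 6 × 60 + 11) = 371.
Frame index = 371 × 50 + 2 = 18552.

frame 18552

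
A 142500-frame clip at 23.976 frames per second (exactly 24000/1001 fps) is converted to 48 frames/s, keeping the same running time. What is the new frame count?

Target frames = source frames × (target rate / source rate) = 142500 × (48)/(24000/1001) = 142500 × 1001/500 = 285285.

285285 frames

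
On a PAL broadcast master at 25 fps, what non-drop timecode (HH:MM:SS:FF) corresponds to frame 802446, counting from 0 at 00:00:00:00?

08:54:57:21

802446 ÷ 25 = 32097 full seconds, remainder 21 frames.
32097 s = 8 h 54 min 57 s.
Timecode: 08:54:57:21.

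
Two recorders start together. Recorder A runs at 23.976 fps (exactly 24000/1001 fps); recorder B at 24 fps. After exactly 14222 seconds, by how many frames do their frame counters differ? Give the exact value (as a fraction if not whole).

26256/77 frames

A emits 24000/1001 × 14222 = 26256000/77 frames; B emits 24 × 14222 = 341328.
Difference = 26256/77 frames (≈ 340.9870); B is ahead of A.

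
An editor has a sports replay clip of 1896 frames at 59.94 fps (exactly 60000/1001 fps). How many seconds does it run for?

31.6316 seconds

Running time = 1896 / (60000/1001) = 31.6316 s.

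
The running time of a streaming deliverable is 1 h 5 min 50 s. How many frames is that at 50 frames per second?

197500 frames

1 h 5 min 50 s = 3950 s.
Frames = 3950 × 50 = 197500.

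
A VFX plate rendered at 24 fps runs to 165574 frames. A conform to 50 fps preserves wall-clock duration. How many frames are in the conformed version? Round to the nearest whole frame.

344946 frames

Frames at target rate = 165574 × (50) / (24) = 2069675/6 ≈ 344945.833.
Nearest whole frame: 344946.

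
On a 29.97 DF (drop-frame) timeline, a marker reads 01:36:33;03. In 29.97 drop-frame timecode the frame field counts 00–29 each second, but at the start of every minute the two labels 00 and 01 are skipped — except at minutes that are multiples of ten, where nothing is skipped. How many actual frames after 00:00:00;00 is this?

173619

As if non-drop at 30 labels/s: (1 × 3600 + 36 × 60 + 33) × 30 + 3 = 173793.
Minute boundaries passed: 96; those not divisible by 10: 96 − 9 = 87; dropped labels = 2 × 87 = 174.
Actual frame index = 173793 − 174 = 173619.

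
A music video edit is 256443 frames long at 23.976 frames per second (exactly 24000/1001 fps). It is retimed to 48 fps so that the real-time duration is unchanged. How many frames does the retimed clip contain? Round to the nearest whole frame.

Frames at target rate = 256443 × (48) / (24000/1001) = 256699443/500 ≈ 513398.886.
Nearest whole frame: 513399.

513399 frames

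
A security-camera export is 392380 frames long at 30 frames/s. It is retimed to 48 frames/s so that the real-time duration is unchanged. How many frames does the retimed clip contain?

Target frames = source frames × (target rate / source rate) = 392380 × (48)/(30) = 392380 × 8/5 = 627808.

627808 frames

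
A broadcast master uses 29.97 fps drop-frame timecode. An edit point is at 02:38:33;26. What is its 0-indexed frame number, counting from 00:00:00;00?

Complete 10-minute blocks: 15, each 17982 frames → 269730.
Remaining 8 whole minutes in the current block: 1800 + 7 × 1798 = 14386 frames.
Within the current minute: 33 × 30 + 26 − 2 = 1014 (labels ;00/;01 skipped at this minute). Total = 269730 + 14386 + 1014 = 285130.

285130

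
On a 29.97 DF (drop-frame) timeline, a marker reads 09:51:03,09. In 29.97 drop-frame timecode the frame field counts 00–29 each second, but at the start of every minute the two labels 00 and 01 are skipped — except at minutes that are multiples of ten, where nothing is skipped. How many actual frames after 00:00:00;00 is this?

1062835

As if non-drop at 30 labels/s: (9 × 3600 + 51 × 60 + 3) × 30 + 9 = 1063899.
Minute boundaries passed: 591; those not divisible by 10: 591 − 59 = 532; dropped labels = 2 × 532 = 1064.
Actual frame index = 1063899 − 1064 = 1062835.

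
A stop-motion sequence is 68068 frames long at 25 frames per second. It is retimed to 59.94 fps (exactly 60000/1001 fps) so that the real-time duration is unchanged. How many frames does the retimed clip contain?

163200 frames

Target frames = source frames × (target rate / source rate) = 68068 × (60000/1001)/(25) = 68068 × 2400/1001 = 163200.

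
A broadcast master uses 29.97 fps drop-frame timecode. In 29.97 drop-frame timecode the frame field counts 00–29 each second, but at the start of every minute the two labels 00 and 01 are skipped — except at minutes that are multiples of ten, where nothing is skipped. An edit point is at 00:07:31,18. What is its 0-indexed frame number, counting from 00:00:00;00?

13534

Complete 10-minute blocks: 0, each 17982 frames → 0.
Remaining 7 whole minutes in the current block: 1800 + 6 × 1798 = 12588 frames.
Within the current minute: 31 × 30 + 18 − 2 = 946 (labels ;00/;01 skipped at this minute). Total = 0 + 12588 + 946 = 13534.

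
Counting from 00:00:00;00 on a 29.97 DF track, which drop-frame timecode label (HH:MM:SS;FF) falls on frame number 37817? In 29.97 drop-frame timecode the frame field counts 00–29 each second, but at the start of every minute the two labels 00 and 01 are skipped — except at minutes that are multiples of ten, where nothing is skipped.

Each 10-minute DF block holds 10 × 60 × 30 − 9 × 2 = 17982 frames. 37817 ÷ 17982 → 2 full blocks, remainder 1853.
Within the partial block the first minute is 1800 frames and each further minute 1798, so 1 further minute boundary passed. Total skipped labels = 18 × 2 + 2 × 1 = 38.
Non-drop label index = 37817 + 38 = 37855; at 30 labels/s that is 00:21:01:25, i.e. DF 00:21:01;25.

00:21:01;25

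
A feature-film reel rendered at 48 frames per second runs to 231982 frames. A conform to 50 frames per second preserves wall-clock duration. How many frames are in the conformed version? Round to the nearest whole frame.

Frames at target rate = 231982 × (50) / (48) = 2899775/12 ≈ 241647.917.
Nearest whole frame: 241648.

241648 frames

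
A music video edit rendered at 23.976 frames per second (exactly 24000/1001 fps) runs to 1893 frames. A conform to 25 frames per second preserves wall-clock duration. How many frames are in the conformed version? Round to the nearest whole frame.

Frames at target rate = 1893 × (25) / (24000/1001) = 631631/320 ≈ 1973.847.
Nearest whole frame: 1974.

1974 frames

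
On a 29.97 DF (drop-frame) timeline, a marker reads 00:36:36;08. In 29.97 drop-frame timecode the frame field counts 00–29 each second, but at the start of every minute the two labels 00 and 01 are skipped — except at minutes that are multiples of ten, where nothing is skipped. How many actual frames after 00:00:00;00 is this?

Complete 10-minute blocks: 3, each 17982 frames → 53946.
Remaining 6 whole minutes in the current block: 1800 + 5 × 1798 = 10790 frames.
Within the current minute: 36 × 30 + 8 − 2 = 1086 (labels ;00/;01 skipped at this minute). Total = 53946 + 10790 + 1086 = 65822.

65822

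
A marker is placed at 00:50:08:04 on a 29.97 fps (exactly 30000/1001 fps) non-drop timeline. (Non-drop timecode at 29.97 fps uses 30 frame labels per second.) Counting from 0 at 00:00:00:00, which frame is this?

90244

Total seconds to the label: (0 × 3600 + 50 × 60 + 8) = 3008.
Frame index = 3008 × 30 + 4 = 90244.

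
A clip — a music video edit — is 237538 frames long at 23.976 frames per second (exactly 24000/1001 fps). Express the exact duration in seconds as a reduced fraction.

118887769/12000 seconds

Running time = 237538 ÷ (24000/1001) = 237538 × 1001/24000 = 118887769/12000 s.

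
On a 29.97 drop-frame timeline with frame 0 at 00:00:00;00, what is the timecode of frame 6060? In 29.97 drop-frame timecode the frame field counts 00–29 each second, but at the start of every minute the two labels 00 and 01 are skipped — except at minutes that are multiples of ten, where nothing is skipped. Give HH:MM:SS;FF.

00:03:22;06

Each 10-minute DF block holds 10 × 60 × 30 − 9 × 2 = 17982 frames. 6060 ÷ 17982 → 0 full blocks, remainder 6060.
Within the partial block the first minute is 1800 frames and each further minute 1798, so 3 further minute boundaries passed. Total skipped labels = 18 × 0 + 2 × 3 = 6.
Non-drop label index = 6060 + 6 = 6066; at 30 labels/s that is 00:03:22:06, i.e. DF 00:03:22;06.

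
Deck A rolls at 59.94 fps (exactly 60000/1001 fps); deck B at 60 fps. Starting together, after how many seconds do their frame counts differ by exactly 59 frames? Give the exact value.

The gap grows by |60 − 60000/1001| = 60/1001 frames per second.
Time for a 59-frame gap: 59 ÷ (60/1001) = 59059/60 s.

59059/60 seconds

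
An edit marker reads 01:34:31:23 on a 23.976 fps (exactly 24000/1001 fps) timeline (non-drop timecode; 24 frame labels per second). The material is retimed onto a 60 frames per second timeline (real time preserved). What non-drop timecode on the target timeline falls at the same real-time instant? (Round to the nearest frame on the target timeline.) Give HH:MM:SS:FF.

Source frame index: (1×3600 + 34×60 + 31) × 24 + 23 = 136127.
Real time: 136127 / (24000/1001) = 136263127/24000 s.
Target frame: (136263127/24000) × (60) = 136263127/400 ≈ 340657.818 → 340658.
At 60 labels/s: frame 340658 → 01:34:37:38.

01:34:37:38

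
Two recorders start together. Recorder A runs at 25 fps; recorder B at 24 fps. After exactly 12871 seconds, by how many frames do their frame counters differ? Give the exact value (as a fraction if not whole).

12871 frames

A emits 25 × 12871 = 321775 frames; B emits 24 × 12871 = 308904.
Difference = 12871 frames; B is behind A.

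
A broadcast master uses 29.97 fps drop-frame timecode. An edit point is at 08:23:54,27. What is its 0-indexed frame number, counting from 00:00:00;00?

Complete 10-minute blocks: 50, each 17982 frames → 899100.
Remaining 3 whole minutes in the current block: 1800 + 2 × 1798 = 5396 frames.
Within the current minute: 54 × 30 + 27 − 2 = 1645 (labels ;00/;01 skipped at this minute). Total = 899100 + 5396 + 1645 = 906141.

906141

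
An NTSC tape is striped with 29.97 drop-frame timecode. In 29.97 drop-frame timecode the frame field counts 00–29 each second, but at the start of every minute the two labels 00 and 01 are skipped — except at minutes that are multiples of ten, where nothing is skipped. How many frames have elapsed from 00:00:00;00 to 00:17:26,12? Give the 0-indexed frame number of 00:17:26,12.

31360

As if non-drop at 30 labels/s: (0 × 3600 + 17 × 60 + 26) × 30 + 12 = 31392.
Minute boundaries passed: 17; those not divisible by 10: 17 − 1 = 16; dropped labels = 2 × 16 = 32.
Actual frame index = 31392 − 32 = 31360.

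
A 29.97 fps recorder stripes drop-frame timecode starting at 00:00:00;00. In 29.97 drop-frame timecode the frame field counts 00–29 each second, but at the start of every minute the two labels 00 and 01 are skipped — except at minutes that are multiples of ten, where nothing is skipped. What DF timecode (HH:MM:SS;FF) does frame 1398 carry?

Ten DF minutes hold 17982 frames, so frame 1398 lies in block 0 (frames 0–17981) with 1398 frames into that block.
The block's first minute is 1800 frames and the rest 1798 each; 1398 frames reaches minute 0, so 0 × 18 + 0 × 2 = 0 labels have been skipped so far.
Adding those back, label number 1398 + 0 = 1398 at 30 labels/s is 46 s + 18 f = 0 h 0 min 46 s frame 18, i.e. 00:00:46;18.

00:00:46;18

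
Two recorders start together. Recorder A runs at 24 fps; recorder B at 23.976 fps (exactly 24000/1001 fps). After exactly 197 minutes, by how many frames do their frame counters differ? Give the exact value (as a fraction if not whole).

283680/1001 frames

197 min = 11820 s.
A emits 24 × 11820 = 283680 frames; B emits 24000/1001 × 11820 = 283680000/1001.
Difference = 283680/1001 frames (≈ 283.3966); B is behind A.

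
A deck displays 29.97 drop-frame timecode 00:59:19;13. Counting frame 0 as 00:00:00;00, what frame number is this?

As if non-drop at 30 labels/s: (0 × 3600 + 59 × 60 + 19) × 30 + 13 = 106783.
Minute boundaries passed: 59; those not divisible by 10: 59 − 5 = 54; dropped labels = 2 × 54 = 108.
Actual frame index = 106783 − 108 = 106675.

106675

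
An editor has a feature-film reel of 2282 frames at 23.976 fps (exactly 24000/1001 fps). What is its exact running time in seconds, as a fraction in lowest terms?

1142141/12000 seconds

Running time = 2282 ÷ (24000/1001) = 2282 × 1001/24000 = 1142141/12000 s.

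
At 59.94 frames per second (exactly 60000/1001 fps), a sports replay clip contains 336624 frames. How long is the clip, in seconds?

Running time = 336624 / (60000/1001) = 5616.0104 s.

5616.0104 seconds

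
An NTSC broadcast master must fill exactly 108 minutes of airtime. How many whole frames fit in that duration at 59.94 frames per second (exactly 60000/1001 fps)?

388411 frames

108 min = 6480 s.
Frames = 6480 × 60000/1001 = 388800000/1001 ≈ 388411.5884.
Complete frames: 388411.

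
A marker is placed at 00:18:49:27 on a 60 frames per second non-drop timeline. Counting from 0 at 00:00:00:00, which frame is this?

Total seconds to the label: (0 × 3600 + 18 × 60 + 49) = 1129.
Frame index = 1129 × 60 + 27 = 67767.

frame 67767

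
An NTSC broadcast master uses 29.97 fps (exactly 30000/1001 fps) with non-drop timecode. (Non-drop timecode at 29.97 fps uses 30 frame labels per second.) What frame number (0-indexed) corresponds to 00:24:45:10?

Total seconds to the label: (0 × 3600 + 24 × 60 + 45) = 1485.
Frame index = 1485 × 30 + 10 = 44560.

frame 44560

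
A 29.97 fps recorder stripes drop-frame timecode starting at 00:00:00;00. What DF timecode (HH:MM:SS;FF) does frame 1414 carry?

00:00:47;04

Ten DF minutes hold 17982 frames, so frame 1414 lies in block 0 (frames 0–17981) with 1414 frames into that block.
The block's first minute is 1800 frames and the rest 1798 each; 1414 frames reaches minute 0, so 0 × 18 + 0 × 2 = 0 labels have been skipped so far.
Adding those back, label number 1414 + 0 = 1414 at 30 labels/s is 47 s + 4 f = 0 h 0 min 47 s frame 4, i.e. 00:00:47;04.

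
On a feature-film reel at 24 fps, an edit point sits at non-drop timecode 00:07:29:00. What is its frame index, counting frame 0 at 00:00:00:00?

10776

Total seconds to the label: (0 × 3600 + 7 × 60 + 29) = 449.
Frame index = 449 × 24 + 0 = 10776.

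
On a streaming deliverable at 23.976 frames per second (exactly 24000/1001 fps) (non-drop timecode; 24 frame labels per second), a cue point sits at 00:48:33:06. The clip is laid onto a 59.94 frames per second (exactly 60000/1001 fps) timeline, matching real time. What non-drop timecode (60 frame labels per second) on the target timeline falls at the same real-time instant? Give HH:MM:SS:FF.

00:48:33:15

Source frame index: (0×3600 + 48×60 + 33) × 24 + 6 = 69918.
Real time: 69918 / (24000/1001) = 11664653/4000 s.
Target frame: (11664653/4000) × (60000/1001) = 174795.
At 60 labels/s: frame 174795 → 00:48:33:15.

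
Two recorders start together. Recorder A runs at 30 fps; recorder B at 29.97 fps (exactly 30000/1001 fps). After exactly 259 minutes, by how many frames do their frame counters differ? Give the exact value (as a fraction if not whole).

66600/143 frames

259 min = 15540 s.
A emits 30 × 15540 = 466200 frames; B emits 30000/1001 × 15540 = 66600000/143.
Difference = 66600/143 frames (≈ 465.7343); B is behind A.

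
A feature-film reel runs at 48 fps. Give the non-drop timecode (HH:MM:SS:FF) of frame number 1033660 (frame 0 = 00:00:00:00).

1033660 ÷ 48 = 21534 full seconds, remainder 28 frames.
21534 s = 5 h 58 min 54 s.
Timecode: 05:58:54:28.

05:58:54:28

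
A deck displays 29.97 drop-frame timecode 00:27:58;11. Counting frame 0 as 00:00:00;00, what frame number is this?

50301

As if non-drop at 30 labels/s: (0 × 3600 + 27 × 60 + 58) × 30 + 11 = 50351.
Minute boundaries passed: 27; those not divisible by 10: 27 − 2 = 25; dropped labels = 2 × 25 = 50.
Actual frame index = 50351 − 50 = 50301.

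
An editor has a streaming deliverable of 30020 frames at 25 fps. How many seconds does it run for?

Running time = 30020 / (25) = 1200.8 s.

1200.8 seconds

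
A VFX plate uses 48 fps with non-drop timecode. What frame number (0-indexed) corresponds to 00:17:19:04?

Total seconds to the label: (0 × 3600 + 17 × 60 + 19) = 1039.
Frame index = 1039 × 48 + 4 = 49876.

49876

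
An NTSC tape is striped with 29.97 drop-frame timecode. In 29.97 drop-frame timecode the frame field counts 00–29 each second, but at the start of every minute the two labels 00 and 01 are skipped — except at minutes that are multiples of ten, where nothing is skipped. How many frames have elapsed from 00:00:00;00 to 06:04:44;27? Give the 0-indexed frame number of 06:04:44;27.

Complete 10-minute blocks: 36, each 17982 frames → 647352.
Remaining 4 whole minutes in the current block: 1800 + 3 × 1798 = 7194 frames.
Within the current minute: 44 × 30 + 27 − 2 = 1345 (labels ;00/;01 skipped at this minute). Total = 647352 + 7194 + 1345 = 655891.

655891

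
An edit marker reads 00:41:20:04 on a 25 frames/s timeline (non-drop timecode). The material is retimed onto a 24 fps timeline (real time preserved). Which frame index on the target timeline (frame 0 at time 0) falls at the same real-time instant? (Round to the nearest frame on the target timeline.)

Source frame index: (0×3600 + 41×60 + 20) × 25 + 4 = 62004.
Real time: 62004 / (25) = 62004/25 s.
Target frame: (62004/25) × (24) = 1488096/25 ≈ 59523.840 → 59524.

frame 59524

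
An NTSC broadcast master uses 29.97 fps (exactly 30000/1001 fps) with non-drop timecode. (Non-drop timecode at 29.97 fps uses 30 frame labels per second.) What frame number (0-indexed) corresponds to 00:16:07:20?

29030

Total seconds to the label: (0 × 3600 + 16 × 60 + 7) = 967.
Frame index = 967 × 30 + 20 = 29030.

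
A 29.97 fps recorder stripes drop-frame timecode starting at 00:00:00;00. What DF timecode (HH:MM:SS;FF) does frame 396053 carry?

Each 10-minute DF block holds 10 × 60 × 30 − 9 × 2 = 17982 frames. 396053 ÷ 17982 → 22 full blocks, remainder 449.
Within the partial block the first minute is 1800 frames and each further minute 1798, so 0 further minute boundaries passed. Total skipped labels = 18 × 22 + 2 × 0 = 396.
Non-drop label index = 396053 + 396 = 396449; at 30 labels/s that is 03:40:14:29, i.e. DF 03:40:14;29.

03:40:14;29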